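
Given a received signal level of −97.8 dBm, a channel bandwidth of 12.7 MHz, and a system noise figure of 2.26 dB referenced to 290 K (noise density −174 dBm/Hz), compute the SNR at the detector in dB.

Noise floor: N = −174 + 10 log₁₀(B) + NF
10 log₁₀(1.27×10⁷) = 71.04 dB
N = −174 + 71.04 + 2.26 = −100.70 dBm
SNR = P_sig − N = −97.8 − (−100.70) = 2.90 dB → 2.9 dB

2.9 dB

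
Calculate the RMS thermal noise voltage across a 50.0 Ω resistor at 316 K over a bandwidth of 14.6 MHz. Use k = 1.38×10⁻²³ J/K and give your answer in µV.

3.57 µV

V_n = √(4kTRB)
4kTRB = 4 × 1.38×10⁻²³ × 316 × 5.00×10¹ × 1.46×10⁷ = 1.27×10⁻¹¹ V²
V_n = √(1.27×10⁻¹¹) = 3.57×10⁻⁶ V = 3.57 µV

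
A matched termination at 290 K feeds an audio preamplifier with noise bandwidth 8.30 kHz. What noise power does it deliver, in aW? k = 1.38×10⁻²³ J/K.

33.2 aW

P_n = kTB = 1.38×10⁻²³ × 290 × 8.30×10³ = 3.32×10⁻¹⁷ W = 33.2 aW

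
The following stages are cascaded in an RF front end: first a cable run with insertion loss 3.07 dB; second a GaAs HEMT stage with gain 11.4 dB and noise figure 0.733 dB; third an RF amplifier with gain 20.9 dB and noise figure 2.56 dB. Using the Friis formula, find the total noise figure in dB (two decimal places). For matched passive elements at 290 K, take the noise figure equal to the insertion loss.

Convert to linear (a loss of L dB is a gain of −L dB): F_i = 10^(NF_i/10), G_i = 10^(G_i,dB/10)
  Stage 1: F_1 = 10^(3.07/10) = 2.028, G_1 = 10^(−3.07/10) = 0.4932
  Stage 2: F_2 = 10^(0.733/10) = 1.184, G_2 = 10^(11.4/10) = 13.80
  Stage 3: F_3 = 10^(2.56/10) = 1.803, G_3 = 10^(20.9/10) = 123.0
Friis cascade:
  F = 2.028 + (1.184 − 1)/0.4932 + (1.803 − 1)/6.808 = 2.518
NF = 10 log₁₀(2.518) = 4.01 dB

4.01 dB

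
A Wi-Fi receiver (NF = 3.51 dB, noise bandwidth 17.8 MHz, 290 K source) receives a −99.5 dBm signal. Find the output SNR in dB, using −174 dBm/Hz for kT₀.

Noise floor: N = −174 + 10 log₁₀(B) + NF
10 log₁₀(1.78×10⁷) = 72.5 dB
N = −174 + 72.5 + 3.51 = −97.99 dBm
SNR = P_sig − N = −99.5 − (−97.99) = −1.51 dB → −1.5 dB

−1.5 dB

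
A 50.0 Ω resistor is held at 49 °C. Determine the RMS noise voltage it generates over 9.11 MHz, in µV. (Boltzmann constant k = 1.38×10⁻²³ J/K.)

2.85 µV

T = 49 °C + 273.15 = 322.15 K
V_n = √(4kTRB)
4kTRB = 4 × 1.38×10⁻²³ × 322.15 × 5.00×10¹ × 9.11×10⁶ = 8.10×10⁻¹² V²
V_n = √(8.10×10⁻¹²) = 2.85×10⁻⁶ V = 2.85 µV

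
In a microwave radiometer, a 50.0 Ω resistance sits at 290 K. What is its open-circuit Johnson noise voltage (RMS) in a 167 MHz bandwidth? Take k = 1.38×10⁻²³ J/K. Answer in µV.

11.6 µV

V_n = √(4kTRB)
4kTRB = 4 × 1.38×10⁻²³ × 290 × 5.00×10¹ × 1.67×10⁸ = 1.34×10⁻¹⁰ V²
V_n = √(1.34×10⁻¹⁰) = 1.16×10⁻⁵ V = 11.6 µV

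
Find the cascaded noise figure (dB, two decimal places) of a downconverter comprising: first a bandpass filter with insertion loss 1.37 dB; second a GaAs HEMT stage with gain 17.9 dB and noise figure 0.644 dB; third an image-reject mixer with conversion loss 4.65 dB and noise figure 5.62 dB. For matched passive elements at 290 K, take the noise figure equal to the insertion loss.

Convert to linear (a loss of L dB is a gain of −L dB): F_i = 10^(NF_i/10), G_i = 10^(G_i,dB/10)
  Stage 1: F_1 = 10^(1.37/10) = 1.371, G_1 = 10^(−1.37/10) = 0.7295
  Stage 2: F_2 = 10^(0.644/10) = 1.160, G_2 = 10^(17.9/10) = 61.66
  Stage 3: F_3 = 10^(5.62/10) = 3.648, G_3 = 10^(−4.65/10) = 0.3428
Friis cascade:
  F = 1.371 + (1.160 − 1)/0.7295 + (3.648 − 1)/44.98 = 1.649
NF = 10 log₁₀(1.649) = 2.17 dB

2.17 dB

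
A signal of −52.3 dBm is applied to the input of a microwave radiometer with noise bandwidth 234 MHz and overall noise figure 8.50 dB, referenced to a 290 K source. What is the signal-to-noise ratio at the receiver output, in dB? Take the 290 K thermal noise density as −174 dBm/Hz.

Noise floor: N = −174 + 10 log₁₀(B) + NF
10 log₁₀(2.34×10⁸) = 83.69 dB
N = −174 + 83.69 + 8.50 = −81.81 dBm
SNR = P_sig − N = −52.3 − (−81.81) = 29.51 dB → 29.5 dB

29.5 dB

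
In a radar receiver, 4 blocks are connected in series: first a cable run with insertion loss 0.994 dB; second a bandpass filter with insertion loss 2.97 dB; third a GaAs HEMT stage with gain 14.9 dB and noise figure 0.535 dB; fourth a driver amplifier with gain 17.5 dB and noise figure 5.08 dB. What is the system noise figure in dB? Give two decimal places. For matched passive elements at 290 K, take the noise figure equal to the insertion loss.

4.77 dB

Convert to linear (a loss of L dB is a gain of −L dB): F_i = 10^(NF_i/10), G_i = 10^(G_i,dB/10)
  Stage 1: F_1 = 10^(0.994/10) = 1.257, G_1 = 10^(−0.994/10) = 0.7954
  Stage 2: F_2 = 10^(2.97/10) = 1.982, G_2 = 10^(−2.97/10) = 0.5047
  Stage 3: F_3 = 10^(0.535/10) = 1.131, G_3 = 10^(14.9/10) = 30.90
  Stage 4: F_4 = 10^(5.08/10) = 3.221, G_4 = 10^(17.5/10) = 56.23
Friis cascade:
  F = 1.257 + (1.982 − 1)/0.7954 + (1.131 − 1)/0.4014 + (3.221 − 1)/12.41 = 2.997
NF = 10 log₁₀(2.997) = 4.77 dB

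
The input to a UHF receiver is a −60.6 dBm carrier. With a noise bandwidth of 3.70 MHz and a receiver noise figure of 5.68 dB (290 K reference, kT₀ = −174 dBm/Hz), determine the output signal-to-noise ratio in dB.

42.0 dB

Noise floor: N = −174 + 10 log₁₀(B) + NF
10 log₁₀(3.70×10⁶) = 65.68 dB
N = −174 + 65.68 + 5.68 = −102.64 dBm
SNR = P_sig − N = −60.6 − (−102.64) = 42.04 dB → 42.0 dB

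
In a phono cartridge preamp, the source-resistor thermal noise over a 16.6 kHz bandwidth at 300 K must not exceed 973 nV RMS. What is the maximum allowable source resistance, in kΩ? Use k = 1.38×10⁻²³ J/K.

3.44 kΩ

Johnson–Nyquist: V_n = √(4kTRB) ⇒ R = V_n² / (4kTB)
4kTB = 4 × 1.38×10⁻²³ × 300 × 1.66×10⁴ = 2.75×10⁻¹⁶
R = (9.73×10⁻⁷)² / 2.75×10⁻¹⁶ = 3.44×10³ Ω = 3.44 kΩ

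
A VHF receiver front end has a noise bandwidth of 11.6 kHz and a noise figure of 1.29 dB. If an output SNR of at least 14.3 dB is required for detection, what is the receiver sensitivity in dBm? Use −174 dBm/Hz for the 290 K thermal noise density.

Sensitivity = −174 + 10 log₁₀(B) + NF + SNR_min
= −174 + 40.64 + 1.29 + 14.3
= −117.77 dBm → −117.8 dBm

−117.8 dBm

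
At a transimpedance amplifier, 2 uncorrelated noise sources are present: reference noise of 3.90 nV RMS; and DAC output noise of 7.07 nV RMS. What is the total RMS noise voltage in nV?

Uncorrelated sources add in power (mean-square): V_tot = √(ΣV_i²)
V_tot = √[(3.90×10⁻⁹)² + (7.07×10⁻⁹)²] = 8.07×10⁻⁹ V = 8.07 nV

8.07 nV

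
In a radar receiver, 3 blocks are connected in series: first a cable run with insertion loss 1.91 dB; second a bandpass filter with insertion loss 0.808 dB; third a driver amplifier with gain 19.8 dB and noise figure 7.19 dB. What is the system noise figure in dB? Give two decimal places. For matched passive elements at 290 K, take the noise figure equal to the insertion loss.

Convert to linear (a loss of L dB is a gain of −L dB): F_i = 10^(NF_i/10), G_i = 10^(G_i,dB/10)
  Stage 1: F_1 = 10^(1.91/10) = 1.552, G_1 = 10^(−1.91/10) = 0.6442
  Stage 2: F_2 = 10^(0.808/10) = 1.204, G_2 = 10^(−0.808/10) = 0.8302
  Stage 3: F_3 = 10^(7.19/10) = 5.236, G_3 = 10^(19.8/10) = 95.50
Friis cascade:
  F = 1.552 + (1.204 − 1)/0.6442 + (5.236 − 1)/0.5348 = 9.790
NF = 10 log₁₀(9.790) = 9.91 dB

9.91 dB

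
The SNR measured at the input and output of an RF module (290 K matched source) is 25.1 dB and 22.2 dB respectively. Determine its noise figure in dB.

NF (dB) = SNR_in(dB) − SNR_out(dB) when the source is at T₀
NF = 25.1 − 22.2 = 2.9 dB

2.9 dB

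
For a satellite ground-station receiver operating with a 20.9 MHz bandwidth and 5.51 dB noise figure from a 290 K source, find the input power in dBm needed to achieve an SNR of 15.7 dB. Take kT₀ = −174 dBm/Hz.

−79.6 dBm

Sensitivity = −174 + 10 log₁₀(B) + NF + SNR_min
= −174 + 73.2 + 5.51 + 15.7
= −79.59 dBm → −79.6 dBm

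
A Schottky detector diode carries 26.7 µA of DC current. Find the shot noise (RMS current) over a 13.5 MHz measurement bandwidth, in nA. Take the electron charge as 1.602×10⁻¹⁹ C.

I_n = √(2qI·B)
2qI·B = 2 × 1.602×10⁻¹⁹ × 2.67×10⁻⁵ × 1.35×10⁷ = 1.15×10⁻¹⁶ A²
I_n = √(1.15×10⁻¹⁶) = 1.07×10⁻⁸ A = 10.7 nA

10.7 nA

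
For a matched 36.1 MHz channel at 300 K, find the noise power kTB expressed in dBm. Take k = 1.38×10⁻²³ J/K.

P_n = kTB = 1.38×10⁻²³ × 300 × 3.61×10⁷ = 1.49×10⁻¹³ W
In dBm: 10 log₁₀(1.49×10⁻¹³ / 10⁻³) = −98.3 dBm

−98.3 dBm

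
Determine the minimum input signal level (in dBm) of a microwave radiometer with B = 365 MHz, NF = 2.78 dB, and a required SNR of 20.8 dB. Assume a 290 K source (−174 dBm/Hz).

Sensitivity = −174 + 10 log₁₀(B) + NF + SNR_min
= −174 + 85.62 + 2.78 + 20.8
= −64.80 dBm → −64.8 dBm

−64.8 dBm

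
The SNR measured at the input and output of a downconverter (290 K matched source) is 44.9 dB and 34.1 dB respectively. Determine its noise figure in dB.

10.8 dB

NF (dB) = SNR_in(dB) − SNR_out(dB) when the source is at T₀
NF = 44.9 − 34.1 = 10.8 dB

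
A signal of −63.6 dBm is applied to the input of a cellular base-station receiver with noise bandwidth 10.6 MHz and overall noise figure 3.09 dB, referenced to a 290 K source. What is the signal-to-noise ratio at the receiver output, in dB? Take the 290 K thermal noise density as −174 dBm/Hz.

Noise floor: N = −174 + 10 log₁₀(B) + NF
10 log₁₀(1.06×10⁷) = 70.25 dB
N = −174 + 70.25 + 3.09 = −100.66 dBm
SNR = P_sig − N = −63.6 − (−100.66) = 37.06 dB → 37.1 dB

37.1 dB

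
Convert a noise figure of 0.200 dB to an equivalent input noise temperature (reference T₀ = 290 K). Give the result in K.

F = 10^(0.200/10) = 1.04713
T_e = (F − 1)·T₀ = (1.04713 − 1) × 290 = 13.7 K

13.7 K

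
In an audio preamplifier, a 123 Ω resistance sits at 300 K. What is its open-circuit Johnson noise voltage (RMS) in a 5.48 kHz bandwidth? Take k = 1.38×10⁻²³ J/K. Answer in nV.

106 nV

V_n = √(4kTRB)
4kTRB = 4 × 1.38×10⁻²³ × 300 × 1.23×10² × 5.48×10³ = 1.12×10⁻¹⁴ V²
V_n = √(1.12×10⁻¹⁴) = 1.06×10⁻⁷ V = 106 nV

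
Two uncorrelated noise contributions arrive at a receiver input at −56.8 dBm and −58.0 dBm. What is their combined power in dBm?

Convert to linear, add, convert back:
P₁ = 2.09×10⁻⁹ W, P₂ = 1.58×10⁻⁹ W
P_tot = 3.67×10⁻⁹ W → 10 log₁₀(P_tot / 10⁻³) = −54.3 dBm

−54.3 dBm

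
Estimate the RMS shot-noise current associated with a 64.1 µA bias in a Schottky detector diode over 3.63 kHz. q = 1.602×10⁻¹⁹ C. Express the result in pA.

I_n = √(2qI·B)
2qI·B = 2 × 1.602×10⁻¹⁹ × 6.41×10⁻⁵ × 3.63×10³ = 7.46×10⁻²⁰ A²
I_n = √(7.46×10⁻²⁰) = 2.73×10⁻¹⁰ A = 273 pA

273 pA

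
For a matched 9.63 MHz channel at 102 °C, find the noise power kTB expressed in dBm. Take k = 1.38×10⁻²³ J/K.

T = 102 °C + 273.15 = 375.15 K
P_n = kTB = 1.38×10⁻²³ × 375.15 × 9.63×10⁶ = 4.99×10⁻¹⁴ W
In dBm: 10 log₁₀(4.99×10⁻¹⁴ / 10⁻³) = −103.0 dBm

−103.0 dBm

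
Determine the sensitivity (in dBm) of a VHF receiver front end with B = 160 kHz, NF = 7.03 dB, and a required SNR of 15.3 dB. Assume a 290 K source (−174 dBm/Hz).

−99.6 dBm

Sensitivity = −174 + 10 log₁₀(B) + NF + SNR_min
= −174 + 52.04 + 7.03 + 15.3
= −99.63 dBm → −99.6 dBm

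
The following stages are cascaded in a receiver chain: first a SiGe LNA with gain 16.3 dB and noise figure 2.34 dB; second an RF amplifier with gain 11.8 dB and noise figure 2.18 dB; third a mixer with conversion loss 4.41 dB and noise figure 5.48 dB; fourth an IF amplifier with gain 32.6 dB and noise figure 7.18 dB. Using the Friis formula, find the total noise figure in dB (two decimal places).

Convert to linear (a loss of L dB is a gain of −L dB): F_i = 10^(NF_i/10), G_i = 10^(G_i,dB/10)
  Stage 1: F_1 = 10^(2.34/10) = 1.714, G_1 = 10^(16.3/10) = 42.66
  Stage 2: F_2 = 10^(2.18/10) = 1.652, G_2 = 10^(11.8/10) = 15.14
  Stage 3: F_3 = 10^(5.48/10) = 3.532, G_3 = 10^(−4.41/10) = 0.3622
  Stage 4: F_4 = 10^(7.18/10) = 5.224, G_4 = 10^(32.6/10) = 1820
Friis cascade:
  F = 1.714 + (1.652 − 1)/42.66 + (3.532 − 1)/645.7 + (5.224 − 1)/233.9 = 1.751
NF = 10 log₁₀(1.751) = 2.43 dB

2.43 dB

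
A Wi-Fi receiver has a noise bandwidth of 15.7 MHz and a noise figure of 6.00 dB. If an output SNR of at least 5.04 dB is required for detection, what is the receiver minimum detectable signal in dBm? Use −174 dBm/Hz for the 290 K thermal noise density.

Sensitivity = −174 + 10 log₁₀(B) + NF + SNR_min
= −174 + 71.96 + 6.00 + 5.04
= −91.00 dBm → −91.0 dBm

−91.0 dBm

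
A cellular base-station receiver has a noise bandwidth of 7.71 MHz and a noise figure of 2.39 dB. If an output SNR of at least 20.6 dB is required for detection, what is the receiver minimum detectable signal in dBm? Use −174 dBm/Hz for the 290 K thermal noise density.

−82.1 dBm

Sensitivity = −174 + 10 log₁₀(B) + NF + SNR_min
= −174 + 68.87 + 2.39 + 20.6
= −82.14 dBm → −82.1 dBm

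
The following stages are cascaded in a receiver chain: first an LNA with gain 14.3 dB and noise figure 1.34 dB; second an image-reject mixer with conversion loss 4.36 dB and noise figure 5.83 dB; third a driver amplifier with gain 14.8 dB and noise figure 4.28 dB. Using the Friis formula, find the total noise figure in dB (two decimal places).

Convert to linear (a loss of L dB is a gain of −L dB): F_i = 10^(NF_i/10), G_i = 10^(G_i,dB/10)
  Stage 1: F_1 = 10^(1.34/10) = 1.361, G_1 = 10^(14.3/10) = 26.92
  Stage 2: F_2 = 10^(5.83/10) = 3.828, G_2 = 10^(−4.36/10) = 0.3664
  Stage 3: F_3 = 10^(4.28/10) = 2.679, G_3 = 10^(14.8/10) = 30.20
Friis cascade:
  F = 1.361 + (3.828 − 1)/26.92 + (2.679 − 1)/9.863 = 1.637
NF = 10 log₁₀(1.637) = 2.14 dB

2.14 dB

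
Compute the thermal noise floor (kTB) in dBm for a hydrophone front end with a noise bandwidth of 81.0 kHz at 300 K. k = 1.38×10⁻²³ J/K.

−124.7 dBm

P_n = kTB = 1.38×10⁻²³ × 300 × 8.10×10⁴ = 3.35×10⁻¹⁶ W
In dBm: 10 log₁₀(3.35×10⁻¹⁶ / 10⁻³) = −124.7 dBm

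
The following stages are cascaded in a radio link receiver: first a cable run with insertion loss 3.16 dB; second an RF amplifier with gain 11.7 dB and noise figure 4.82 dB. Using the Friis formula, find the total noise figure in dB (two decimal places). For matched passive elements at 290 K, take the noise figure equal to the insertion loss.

7.98 dB

Convert to linear (a loss of L dB is a gain of −L dB): F_i = 10^(NF_i/10), G_i = 10^(G_i,dB/10)
  Stage 1: F_1 = 10^(3.16/10) = 2.070, G_1 = 10^(−3.16/10) = 0.4831
  Stage 2: F_2 = 10^(4.82/10) = 3.034, G_2 = 10^(11.7/10) = 14.79
Friis cascade:
  F = 2.070 + (3.034 − 1)/0.4831 = 6.281
NF = 10 log₁₀(6.281) = 7.98 dB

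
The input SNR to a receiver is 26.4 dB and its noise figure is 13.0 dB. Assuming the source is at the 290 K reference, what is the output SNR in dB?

By definition F = SNR_in/SNR_out, so in dB: SNR_out = SNR_in − NF
SNR_out = 26.4 − 13.0 = 13.4 dB

13.4 dB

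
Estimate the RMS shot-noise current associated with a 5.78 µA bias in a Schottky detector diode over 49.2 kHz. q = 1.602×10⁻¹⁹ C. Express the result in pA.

I_n = √(2qI·B)
2qI·B = 2 × 1.602×10⁻¹⁹ × 5.78×10⁻⁶ × 4.92×10⁴ = 9.11×10⁻²⁰ A²
I_n = √(9.11×10⁻²⁰) = 3.02×10⁻¹⁰ A = 302 pA

302 pA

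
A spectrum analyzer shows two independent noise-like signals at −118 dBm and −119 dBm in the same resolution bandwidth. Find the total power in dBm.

Convert to linear, add, convert back:
P₁ = 1.58×10⁻¹⁵ W, P₂ = 1.26×10⁻¹⁵ W
P_tot = 2.84×10⁻¹⁵ W → 10 log₁₀(P_tot / 10⁻³) = −115.5 dBm

−115.5 dBm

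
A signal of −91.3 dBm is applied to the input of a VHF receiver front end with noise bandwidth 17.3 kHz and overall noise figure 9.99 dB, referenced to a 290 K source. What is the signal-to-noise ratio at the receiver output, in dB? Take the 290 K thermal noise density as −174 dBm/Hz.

Noise floor: N = −174 + 10 log₁₀(B) + NF
10 log₁₀(1.73×10⁴) = 42.38 dB
N = −174 + 42.38 + 9.99 = −121.63 dBm
SNR = P_sig − N = −91.3 − (−121.63) = 30.33 dB → 30.3 dB

30.3 dB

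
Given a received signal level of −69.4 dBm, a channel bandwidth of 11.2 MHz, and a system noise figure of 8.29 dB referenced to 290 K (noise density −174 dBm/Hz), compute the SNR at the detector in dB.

25.8 dB

Noise floor: N = −174 + 10 log₁₀(B) + NF
10 log₁₀(1.12×10⁷) = 70.49 dB
N = −174 + 70.49 + 8.29 = −95.22 dBm
SNR = P_sig − N = −69.4 − (−95.22) = 25.82 dB → 25.8 dB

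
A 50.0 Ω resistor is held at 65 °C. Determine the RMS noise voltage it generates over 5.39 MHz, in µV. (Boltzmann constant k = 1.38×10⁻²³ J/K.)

T = 65 °C + 273.15 = 338.15 K
V_n = √(4kTRB)
4kTRB = 4 × 1.38×10⁻²³ × 338.15 × 5.00×10¹ × 5.39×10⁶ = 5.03×10⁻¹² V²
V_n = √(5.03×10⁻¹²) = 2.24×10⁻⁶ V = 2.24 µV

2.24 µV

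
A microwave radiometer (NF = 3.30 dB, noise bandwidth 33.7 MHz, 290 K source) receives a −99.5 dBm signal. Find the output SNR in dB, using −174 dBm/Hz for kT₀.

−4.1 dB

Noise floor: N = −174 + 10 log₁₀(B) + NF
10 log₁₀(3.37×10⁷) = 75.28 dB
N = −174 + 75.28 + 3.30 = −95.42 dBm
SNR = P_sig − N = −99.5 − (−95.42) = −4.08 dB → −4.1 dB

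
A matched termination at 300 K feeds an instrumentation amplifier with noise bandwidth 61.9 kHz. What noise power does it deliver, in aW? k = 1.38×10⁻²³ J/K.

256 aW

P_n = kTB = 1.38×10⁻²³ × 300 × 6.19×10⁴ = 2.56×10⁻¹⁶ W = 256 aW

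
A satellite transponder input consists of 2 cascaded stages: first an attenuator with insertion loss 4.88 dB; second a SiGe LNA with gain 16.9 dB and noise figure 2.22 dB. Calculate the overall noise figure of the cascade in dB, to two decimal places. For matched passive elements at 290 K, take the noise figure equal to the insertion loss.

Convert to linear (a loss of L dB is a gain of −L dB): F_i = 10^(NF_i/10), G_i = 10^(G_i,dB/10)
  Stage 1: F_1 = 10^(4.88/10) = 3.076, G_1 = 10^(−4.88/10) = 0.3251
  Stage 2: F_2 = 10^(2.22/10) = 1.667, G_2 = 10^(16.9/10) = 48.98
Friis cascade:
  F = 3.076 + (1.667 − 1)/0.3251 = 5.129
NF = 10 log₁₀(5.129) = 7.10 dB

7.10 dB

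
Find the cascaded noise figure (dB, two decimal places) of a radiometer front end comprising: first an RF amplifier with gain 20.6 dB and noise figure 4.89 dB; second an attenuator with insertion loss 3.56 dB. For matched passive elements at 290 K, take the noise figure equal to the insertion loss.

Convert to linear (a loss of L dB is a gain of −L dB): F_i = 10^(NF_i/10), G_i = 10^(G_i,dB/10)
  Stage 1: F_1 = 10^(4.89/10) = 3.083, G_1 = 10^(20.6/10) = 114.8
  Stage 2: F_2 = 10^(3.56/10) = 2.270, G_2 = 10^(−3.56/10) = 0.4406
Friis cascade:
  F = 3.083 + (2.270 − 1)/114.8 = 3.094
NF = 10 log₁₀(3.094) = 4.91 dB

4.91 dB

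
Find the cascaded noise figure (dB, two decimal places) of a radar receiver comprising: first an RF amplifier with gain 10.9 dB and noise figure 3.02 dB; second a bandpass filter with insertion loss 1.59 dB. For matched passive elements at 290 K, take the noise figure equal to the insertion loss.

Convert to linear (a loss of L dB is a gain of −L dB): F_i = 10^(NF_i/10), G_i = 10^(G_i,dB/10)
  Stage 1: F_1 = 10^(3.02/10) = 2.004, G_1 = 10^(10.9/10) = 12.30
  Stage 2: F_2 = 10^(1.59/10) = 1.442, G_2 = 10^(−1.59/10) = 0.6934
Friis cascade:
  F = 2.004 + (1.442 − 1)/12.30 = 2.040
NF = 10 log₁₀(2.040) = 3.10 dB

3.10 dB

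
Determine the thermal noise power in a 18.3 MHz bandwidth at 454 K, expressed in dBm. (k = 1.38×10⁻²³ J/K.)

P_n = kTB = 1.38×10⁻²³ × 454 × 1.83×10⁷ = 1.15×10⁻¹³ W
In dBm: 10 log₁₀(1.15×10⁻¹³ / 10⁻³) = −99.4 dBm

−99.4 dBm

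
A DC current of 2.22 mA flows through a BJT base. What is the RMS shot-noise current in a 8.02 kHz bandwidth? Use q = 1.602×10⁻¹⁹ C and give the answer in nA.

I_n = √(2qI·B)
2qI·B = 2 × 1.602×10⁻¹⁹ × 2.22×10⁻³ × 8.02×10³ = 5.70×10⁻¹⁸ A²
I_n = √(5.70×10⁻¹⁸) = 2.39×10⁻⁹ A = 2.39 nA

2.39 nA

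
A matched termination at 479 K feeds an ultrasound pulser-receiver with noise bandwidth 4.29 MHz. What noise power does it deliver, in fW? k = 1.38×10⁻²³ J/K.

P_n = kTB = 1.38×10⁻²³ × 479 × 4.29×10⁶ = 2.84×10⁻¹⁴ W = 28.4 fW

28.4 fW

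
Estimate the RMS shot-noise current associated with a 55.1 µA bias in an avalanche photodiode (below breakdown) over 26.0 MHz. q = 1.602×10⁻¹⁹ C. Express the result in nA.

21.4 nA

I_n = √(2qI·B)
2qI·B = 2 × 1.602×10⁻¹⁹ × 5.51×10⁻⁵ × 2.60×10⁷ = 4.59×10⁻¹⁶ A²
I_n = √(4.59×10⁻¹⁶) = 2.14×10⁻⁸ A = 21.4 nA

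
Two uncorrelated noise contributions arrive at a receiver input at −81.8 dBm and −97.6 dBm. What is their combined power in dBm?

−81.7 dBm

Convert to linear, add, convert back:
P₁ = 6.61×10⁻¹² W, P₂ = 1.74×10⁻¹³ W
P_tot = 6.78×10⁻¹² W → 10 log₁₀(P_tot / 10⁻³) = −81.7 dBm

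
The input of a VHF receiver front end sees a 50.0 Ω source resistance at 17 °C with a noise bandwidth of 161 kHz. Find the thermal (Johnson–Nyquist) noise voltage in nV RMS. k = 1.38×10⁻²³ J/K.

359 nV

T = 17 °C + 273.15 = 290.15 K
V_n = √(4kTRB)
4kTRB = 4 × 1.38×10⁻²³ × 290.15 × 5.00×10¹ × 1.61×10⁵ = 1.29×10⁻¹³ V²
V_n = √(1.29×10⁻¹³) = 3.59×10⁻⁷ V = 359 nV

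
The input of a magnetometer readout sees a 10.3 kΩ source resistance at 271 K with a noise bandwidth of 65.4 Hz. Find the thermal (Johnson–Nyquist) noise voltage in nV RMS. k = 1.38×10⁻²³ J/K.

V_n = √(4kTRB)
4kTRB = 4 × 1.38×10⁻²³ × 271 × 1.03×10⁴ × 6.54×10¹ = 1.01×10⁻¹⁴ V²
V_n = √(1.01×10⁻¹⁴) = 1.00×10⁻⁷ V = 100 nV

100 nV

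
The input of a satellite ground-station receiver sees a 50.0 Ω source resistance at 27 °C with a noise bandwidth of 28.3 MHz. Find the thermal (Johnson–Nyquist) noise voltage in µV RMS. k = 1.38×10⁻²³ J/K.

4.84 µV

T = 27 °C + 273.15 = 300.15 K
V_n = √(4kTRB)
4kTRB = 4 × 1.38×10⁻²³ × 300.15 × 5.00×10¹ × 2.83×10⁷ = 2.34×10⁻¹¹ V²
V_n = √(2.34×10⁻¹¹) = 4.84×10⁻⁶ V = 4.84 µV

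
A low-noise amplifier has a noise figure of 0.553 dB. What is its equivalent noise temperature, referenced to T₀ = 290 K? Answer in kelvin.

F = 10^(0.553/10) = 1.1358
T_e = (F − 1)·T₀ = (1.1358 − 1) × 290 = 39.4 K

39.4 K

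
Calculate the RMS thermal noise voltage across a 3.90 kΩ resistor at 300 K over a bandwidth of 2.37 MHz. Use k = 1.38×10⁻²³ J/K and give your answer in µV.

12.4 µV

V_n = √(4kTRB)
4kTRB = 4 × 1.38×10⁻²³ × 300 × 3.90×10³ × 2.37×10⁶ = 1.53×10⁻¹⁰ V²
V_n = √(1.53×10⁻¹⁰) = 1.24×10⁻⁵ V = 12.4 µV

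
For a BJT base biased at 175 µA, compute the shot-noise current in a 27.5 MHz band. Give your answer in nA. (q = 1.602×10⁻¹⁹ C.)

I_n = √(2qI·B)
2qI·B = 2 × 1.602×10⁻¹⁹ × 1.75×10⁻⁴ × 2.75×10⁷ = 1.54×10⁻¹⁵ A²
I_n = √(1.54×10⁻¹⁵) = 3.93×10⁻⁸ A = 39.3 nA

39.3 nA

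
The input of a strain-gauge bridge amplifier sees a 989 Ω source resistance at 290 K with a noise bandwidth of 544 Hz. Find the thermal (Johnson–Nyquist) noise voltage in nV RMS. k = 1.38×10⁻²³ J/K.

92.8 nV

V_n = √(4kTRB)
4kTRB = 4 × 1.38×10⁻²³ × 290 × 9.89×10² × 5.44×10² = 8.61×10⁻¹⁵ V²
V_n = √(8.61×10⁻¹⁵) = 9.28×10⁻⁸ V = 92.8 nV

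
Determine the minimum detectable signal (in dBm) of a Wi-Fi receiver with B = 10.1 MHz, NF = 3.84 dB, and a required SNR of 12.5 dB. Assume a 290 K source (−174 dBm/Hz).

−87.6 dBm

Sensitivity = −174 + 10 log₁₀(B) + NF + SNR_min
= −174 + 70.04 + 3.84 + 12.5
= −87.62 dBm → −87.6 dBm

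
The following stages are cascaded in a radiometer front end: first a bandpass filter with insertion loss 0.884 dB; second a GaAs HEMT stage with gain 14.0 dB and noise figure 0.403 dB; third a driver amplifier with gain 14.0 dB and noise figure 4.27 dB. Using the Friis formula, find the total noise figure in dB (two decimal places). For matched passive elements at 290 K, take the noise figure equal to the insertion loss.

1.54 dB

Convert to linear (a loss of L dB is a gain of −L dB): F_i = 10^(NF_i/10), G_i = 10^(G_i,dB/10)
  Stage 1: F_1 = 10^(0.884/10) = 1.226, G_1 = 10^(−0.884/10) = 0.8158
  Stage 2: F_2 = 10^(0.403/10) = 1.097, G_2 = 10^(14.0/10) = 25.12
  Stage 3: F_3 = 10^(4.27/10) = 2.673, G_3 = 10^(14.0/10) = 25.12
Friis cascade:
  F = 1.226 + (1.097 − 1)/0.8158 + (2.673 − 1)/20.49 = 1.427
NF = 10 log₁₀(1.427) = 1.54 dB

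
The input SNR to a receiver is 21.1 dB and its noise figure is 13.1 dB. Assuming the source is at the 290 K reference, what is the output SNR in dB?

8.0 dB

By definition F = SNR_in/SNR_out, so in dB: SNR_out = SNR_in − NF
SNR_out = 21.1 − 13.1 = 8.0 dB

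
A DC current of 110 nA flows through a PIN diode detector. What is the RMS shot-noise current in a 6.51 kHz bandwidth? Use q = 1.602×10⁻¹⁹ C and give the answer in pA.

I_n = √(2qI·B)
2qI·B = 2 × 1.602×10⁻¹⁹ × 1.10×10⁻⁷ × 6.51×10³ = 2.29×10⁻²² A²
I_n = √(2.29×10⁻²²) = 1.51×10⁻¹¹ A = 15.1 pA

15.1 pA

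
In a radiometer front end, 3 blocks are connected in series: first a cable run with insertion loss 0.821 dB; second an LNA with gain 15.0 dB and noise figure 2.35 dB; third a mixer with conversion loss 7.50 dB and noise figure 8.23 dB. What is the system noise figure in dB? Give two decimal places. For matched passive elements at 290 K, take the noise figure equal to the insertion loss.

Convert to linear (a loss of L dB is a gain of −L dB): F_i = 10^(NF_i/10), G_i = 10^(G_i,dB/10)
  Stage 1: F_1 = 10^(0.821/10) = 1.208, G_1 = 10^(−0.821/10) = 0.8278
  Stage 2: F_2 = 10^(2.35/10) = 1.718, G_2 = 10^(15.0/10) = 31.62
  Stage 3: F_3 = 10^(8.23/10) = 6.653, G_3 = 10^(−7.50/10) = 0.1778
Friis cascade:
  F = 1.208 + (1.718 − 1)/0.8278 + (6.653 − 1)/26.18 = 2.291
NF = 10 log₁₀(2.291) = 3.60 dB

3.60 dB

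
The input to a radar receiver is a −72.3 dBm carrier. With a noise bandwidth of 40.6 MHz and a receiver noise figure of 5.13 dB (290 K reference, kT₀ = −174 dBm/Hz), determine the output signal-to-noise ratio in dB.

20.5 dB

Noise floor: N = −174 + 10 log₁₀(B) + NF
10 log₁₀(4.06×10⁷) = 76.09 dB
N = −174 + 76.09 + 5.13 = −92.78 dBm
SNR = P_sig − N = −72.3 − (−92.78) = 20.48 dB → 20.5 dB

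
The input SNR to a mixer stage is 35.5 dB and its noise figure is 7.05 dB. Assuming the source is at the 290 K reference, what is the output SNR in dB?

28.45 dB

By definition F = SNR_in/SNR_out, so in dB: SNR_out = SNR_in − NF
SNR_out = 35.5 − 7.05 = 28.45 dB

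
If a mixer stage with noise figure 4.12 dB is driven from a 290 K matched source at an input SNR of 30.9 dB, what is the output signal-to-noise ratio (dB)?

26.78 dB

By definition F = SNR_in/SNR_out, so in dB: SNR_out = SNR_in − NF
SNR_out = 30.9 − 4.12 = 26.78 dB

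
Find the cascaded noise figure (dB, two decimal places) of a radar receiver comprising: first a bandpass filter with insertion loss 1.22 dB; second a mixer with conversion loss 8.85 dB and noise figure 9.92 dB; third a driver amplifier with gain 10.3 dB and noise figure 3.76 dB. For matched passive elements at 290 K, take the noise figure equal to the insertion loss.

14.31 dB

Convert to linear (a loss of L dB is a gain of −L dB): F_i = 10^(NF_i/10), G_i = 10^(G_i,dB/10)
  Stage 1: F_1 = 10^(1.22/10) = 1.324, G_1 = 10^(−1.22/10) = 0.7551
  Stage 2: F_2 = 10^(9.92/10) = 9.817, G_2 = 10^(−8.85/10) = 0.1303
  Stage 3: F_3 = 10^(3.76/10) = 2.377, G_3 = 10^(10.3/10) = 10.72
Friis cascade:
  F = 1.324 + (9.817 − 1)/0.7551 + (2.377 − 1)/0.09840 = 26.99
NF = 10 log₁₀(26.99) = 14.31 dB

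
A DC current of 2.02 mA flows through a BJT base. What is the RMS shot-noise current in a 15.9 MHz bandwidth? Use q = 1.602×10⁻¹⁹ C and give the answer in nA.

I_n = √(2qI·B)
2qI·B = 2 × 1.602×10⁻¹⁹ × 2.02×10⁻³ × 1.59×10⁷ = 1.03×10⁻¹⁴ A²
I_n = √(1.03×10⁻¹⁴) = 1.01×10⁻⁷ A = 101 nA

101 nA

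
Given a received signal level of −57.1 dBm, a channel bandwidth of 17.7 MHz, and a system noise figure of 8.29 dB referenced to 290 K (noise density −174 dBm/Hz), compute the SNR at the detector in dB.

Noise floor: N = −174 + 10 log₁₀(B) + NF
10 log₁₀(1.77×10⁷) = 72.48 dB
N = −174 + 72.48 + 8.29 = −93.23 dBm
SNR = P_sig − N = −57.1 − (−93.23) = 36.13 dB → 36.1 dB

36.1 dB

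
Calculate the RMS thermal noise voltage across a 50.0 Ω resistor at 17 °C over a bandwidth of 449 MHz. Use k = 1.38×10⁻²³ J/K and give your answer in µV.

19.0 µV

T = 17 °C + 273.15 = 290.15 K
V_n = √(4kTRB)
4kTRB = 4 × 1.38×10⁻²³ × 290.15 × 5.00×10¹ × 4.49×10⁸ = 3.60×10⁻¹⁰ V²
V_n = √(3.60×10⁻¹⁰) = 1.90×10⁻⁵ V = 19.0 µV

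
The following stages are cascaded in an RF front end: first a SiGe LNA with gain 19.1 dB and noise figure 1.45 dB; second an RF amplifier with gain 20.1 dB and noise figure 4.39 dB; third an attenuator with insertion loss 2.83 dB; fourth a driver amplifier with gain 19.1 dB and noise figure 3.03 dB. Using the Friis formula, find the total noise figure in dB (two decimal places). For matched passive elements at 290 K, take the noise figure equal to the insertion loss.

1.52 dB

Convert to linear (a loss of L dB is a gain of −L dB): F_i = 10^(NF_i/10), G_i = 10^(G_i,dB/10)
  Stage 1: F_1 = 10^(1.45/10) = 1.396, G_1 = 10^(19.1/10) = 81.28
  Stage 2: F_2 = 10^(4.39/10) = 2.748, G_2 = 10^(20.1/10) = 102.3
  Stage 3: F_3 = 10^(2.83/10) = 1.919, G_3 = 10^(−2.83/10) = 0.5212
  Stage 4: F_4 = 10^(3.03/10) = 2.009, G_4 = 10^(19.1/10) = 81.28
Friis cascade:
  F = 1.396 + (2.748 − 1)/81.28 + (1.919 − 1)/8318 + (2.009 − 1)/4335 = 1.418
NF = 10 log₁₀(1.418) = 1.52 dB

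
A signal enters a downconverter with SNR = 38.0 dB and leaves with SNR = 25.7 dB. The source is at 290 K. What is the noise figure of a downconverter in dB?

NF (dB) = SNR_in(dB) − SNR_out(dB) when the source is at T₀
NF = 38.0 − 25.7 = 12.3 dB

12.3 dB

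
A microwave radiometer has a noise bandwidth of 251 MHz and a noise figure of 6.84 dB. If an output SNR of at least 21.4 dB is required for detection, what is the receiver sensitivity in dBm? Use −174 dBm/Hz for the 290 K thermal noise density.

Sensitivity = −174 + 10 log₁₀(B) + NF + SNR_min
= −174 + 84 + 6.84 + 21.4
= −61.76 dBm → −61.8 dBm

−61.8 dBm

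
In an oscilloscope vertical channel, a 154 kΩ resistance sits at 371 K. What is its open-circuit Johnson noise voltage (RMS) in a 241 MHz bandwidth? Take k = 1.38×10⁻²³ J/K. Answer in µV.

872 µV

V_n = √(4kTRB)
4kTRB = 4 × 1.38×10⁻²³ × 371 × 1.54×10⁵ × 2.41×10⁸ = 7.60×10⁻⁷ V²
V_n = √(7.60×10⁻⁷) = 8.72×10⁻⁴ V = 872 µV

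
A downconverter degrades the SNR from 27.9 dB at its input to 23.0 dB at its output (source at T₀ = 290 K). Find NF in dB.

4.9 dB

NF (dB) = SNR_in(dB) − SNR_out(dB) when the source is at T₀
NF = 27.9 − 23.0 = 4.9 dB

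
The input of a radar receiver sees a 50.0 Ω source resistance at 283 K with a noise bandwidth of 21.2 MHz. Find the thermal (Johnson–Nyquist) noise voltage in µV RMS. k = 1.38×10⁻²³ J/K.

4.07 µV

V_n = √(4kTRB)
4kTRB = 4 × 1.38×10⁻²³ × 283 × 5.00×10¹ × 2.12×10⁷ = 1.66×10⁻¹¹ V²
V_n = √(1.66×10⁻¹¹) = 4.07×10⁻⁶ V = 4.07 µV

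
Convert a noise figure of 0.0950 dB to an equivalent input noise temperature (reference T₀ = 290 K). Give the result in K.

F = 10^(0.0950/10) = 1.02212
T_e = (F − 1)·T₀ = (1.02212 − 1) × 290 = 6.41 K

6.41 K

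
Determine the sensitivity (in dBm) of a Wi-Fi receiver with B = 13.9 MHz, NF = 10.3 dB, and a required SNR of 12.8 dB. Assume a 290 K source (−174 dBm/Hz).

−79.5 dBm

Sensitivity = −174 + 10 log₁₀(B) + NF + SNR_min
= −174 + 71.43 + 10.3 + 12.8
= −79.47 dBm → −79.5 dBm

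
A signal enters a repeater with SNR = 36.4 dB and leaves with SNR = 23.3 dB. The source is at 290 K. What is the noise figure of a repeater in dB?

NF (dB) = SNR_in(dB) − SNR_out(dB) when the source is at T₀
NF = 36.4 − 23.3 = 13.1 dB

13.1 dB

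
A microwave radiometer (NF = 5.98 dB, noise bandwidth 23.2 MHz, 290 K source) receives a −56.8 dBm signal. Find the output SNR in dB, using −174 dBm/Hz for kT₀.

Noise floor: N = −174 + 10 log₁₀(B) + NF
10 log₁₀(2.32×10⁷) = 73.65 dB
N = −174 + 73.65 + 5.98 = −94.37 dBm
SNR = P_sig − N = −56.8 − (−94.37) = 37.57 dB → 37.6 dB

37.6 dB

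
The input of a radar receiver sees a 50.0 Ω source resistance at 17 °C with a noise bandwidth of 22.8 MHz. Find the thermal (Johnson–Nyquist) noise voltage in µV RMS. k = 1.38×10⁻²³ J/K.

T = 17 °C + 273.15 = 290.15 K
V_n = √(4kTRB)
4kTRB = 4 × 1.38×10⁻²³ × 290.15 × 5.00×10¹ × 2.28×10⁷ = 1.83×10⁻¹¹ V²
V_n = √(1.83×10⁻¹¹) = 4.27×10⁻⁶ V = 4.27 µV

4.27 µV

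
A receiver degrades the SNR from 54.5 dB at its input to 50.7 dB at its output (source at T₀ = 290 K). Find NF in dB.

NF (dB) = SNR_in(dB) − SNR_out(dB) when the source is at T₀
NF = 54.5 − 50.7 = 3.8 dB

3.8 dB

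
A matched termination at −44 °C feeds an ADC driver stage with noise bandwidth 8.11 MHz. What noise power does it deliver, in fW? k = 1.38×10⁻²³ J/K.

T = −44 °C + 273.15 = 229.15 K
P_n = kTB = 1.38×10⁻²³ × 229.15 × 8.11×10⁶ = 2.56×10⁻¹⁴ W = 25.6 fW

25.6 fW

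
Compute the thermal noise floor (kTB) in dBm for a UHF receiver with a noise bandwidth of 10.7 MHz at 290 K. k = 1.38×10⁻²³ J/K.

P_n = kTB = 1.38×10⁻²³ × 290 × 1.07×10⁷ = 4.28×10⁻¹⁴ W
In dBm: 10 log₁₀(4.28×10⁻¹⁴ / 10⁻³) = −103.7 dBm

−103.7 dBm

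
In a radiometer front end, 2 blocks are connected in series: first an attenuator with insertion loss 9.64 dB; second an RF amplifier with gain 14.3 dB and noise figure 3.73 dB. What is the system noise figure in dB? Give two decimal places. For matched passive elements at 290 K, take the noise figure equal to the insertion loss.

Convert to linear (a loss of L dB is a gain of −L dB): F_i = 10^(NF_i/10), G_i = 10^(G_i,dB/10)
  Stage 1: F_1 = 10^(9.64/10) = 9.204, G_1 = 10^(−9.64/10) = 0.1086
  Stage 2: F_2 = 10^(3.73/10) = 2.360, G_2 = 10^(14.3/10) = 26.92
Friis cascade:
  F = 9.204 + (2.360 − 1)/0.1086 = 21.73
NF = 10 log₁₀(21.73) = 13.37 dB

13.37 dB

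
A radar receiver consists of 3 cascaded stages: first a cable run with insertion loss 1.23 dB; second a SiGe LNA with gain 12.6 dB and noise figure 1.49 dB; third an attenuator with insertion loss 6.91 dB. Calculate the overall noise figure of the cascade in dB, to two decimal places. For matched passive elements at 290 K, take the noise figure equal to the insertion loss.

Convert to linear (a loss of L dB is a gain of −L dB): F_i = 10^(NF_i/10), G_i = 10^(G_i,dB/10)
  Stage 1: F_1 = 10^(1.23/10) = 1.327, G_1 = 10^(−1.23/10) = 0.7534
  Stage 2: F_2 = 10^(1.49/10) = 1.409, G_2 = 10^(12.6/10) = 18.20
  Stage 3: F_3 = 10^(6.91/10) = 4.909, G_3 = 10^(−6.91/10) = 0.2037
Friis cascade:
  F = 1.327 + (1.409 − 1)/0.7534 + (4.909 − 1)/13.71 = 2.156
NF = 10 log₁₀(2.156) = 3.34 dB

3.34 dB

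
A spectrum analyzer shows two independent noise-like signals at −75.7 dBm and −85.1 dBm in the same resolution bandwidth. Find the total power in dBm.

−75.2 dBm

Convert to linear, add, convert back:
P₁ = 2.69×10⁻¹¹ W, P₂ = 3.09×10⁻¹² W
P_tot = 3.00×10⁻¹¹ W → 10 log₁₀(P_tot / 10⁻³) = −75.2 dBm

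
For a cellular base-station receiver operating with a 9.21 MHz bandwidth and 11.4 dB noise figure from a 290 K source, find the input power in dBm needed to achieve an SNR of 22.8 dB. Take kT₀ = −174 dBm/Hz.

−70.2 dBm

Sensitivity = −174 + 10 log₁₀(B) + NF + SNR_min
= −174 + 69.64 + 11.4 + 22.8
= −70.16 dBm → −70.2 dBm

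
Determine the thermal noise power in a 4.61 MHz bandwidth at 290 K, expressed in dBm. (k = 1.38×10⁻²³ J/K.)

P_n = kTB = 1.38×10⁻²³ × 290 × 4.61×10⁶ = 1.84×10⁻¹⁴ W
In dBm: 10 log₁₀(1.84×10⁻¹⁴ / 10⁻³) = −107.3 dBm

−107.3 dBm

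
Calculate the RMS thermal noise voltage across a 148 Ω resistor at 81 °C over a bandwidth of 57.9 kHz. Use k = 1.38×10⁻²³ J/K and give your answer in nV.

409 nV

T = 81 °C + 273.15 = 354.15 K
V_n = √(4kTRB)
4kTRB = 4 × 1.38×10⁻²³ × 354.15 × 1.48×10² × 5.79×10⁴ = 1.68×10⁻¹³ V²
V_n = √(1.68×10⁻¹³) = 4.09×10⁻⁷ V = 409 nV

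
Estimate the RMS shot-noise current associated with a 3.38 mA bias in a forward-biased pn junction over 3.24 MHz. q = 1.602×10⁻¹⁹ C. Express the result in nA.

I_n = √(2qI·B)
2qI·B = 2 × 1.602×10⁻¹⁹ × 3.38×10⁻³ × 3.24×10⁶ = 3.51×10⁻¹⁵ A²
I_n = √(3.51×10⁻¹⁵) = 5.92×10⁻⁸ A = 59.2 nA

59.2 nA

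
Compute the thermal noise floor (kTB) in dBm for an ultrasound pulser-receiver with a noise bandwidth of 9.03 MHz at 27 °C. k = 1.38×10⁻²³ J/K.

T = 27 °C + 273.15 = 300.15 K
P_n = kTB = 1.38×10⁻²³ × 300.15 × 9.03×10⁶ = 3.74×10⁻¹⁴ W
In dBm: 10 log₁₀(3.74×10⁻¹⁴ / 10⁻³) = −104.3 dBm

−104.3 dBm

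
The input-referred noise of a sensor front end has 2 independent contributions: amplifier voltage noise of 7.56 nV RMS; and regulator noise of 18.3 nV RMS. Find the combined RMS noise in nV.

Uncorrelated sources add in power (mean-square): V_tot = √(ΣV_i²)
V_tot = √[(7.56×10⁻⁹)² + (1.83×10⁻⁸)²] = 1.98×10⁻⁸ V = 19.8 nV

19.8 nV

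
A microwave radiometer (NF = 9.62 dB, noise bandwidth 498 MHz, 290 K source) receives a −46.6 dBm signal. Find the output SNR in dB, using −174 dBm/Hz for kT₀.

30.8 dB

Noise floor: N = −174 + 10 log₁₀(B) + NF
10 log₁₀(4.98×10⁸) = 86.97 dB
N = −174 + 86.97 + 9.62 = −77.41 dBm
SNR = P_sig − N = −46.6 − (−77.41) = 30.81 dB → 30.8 dB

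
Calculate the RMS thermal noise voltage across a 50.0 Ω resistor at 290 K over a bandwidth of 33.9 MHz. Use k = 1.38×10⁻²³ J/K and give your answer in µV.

5.21 µV

V_n = √(4kTRB)
4kTRB = 4 × 1.38×10⁻²³ × 290 × 5.00×10¹ × 3.39×10⁷ = 2.71×10⁻¹¹ V²
V_n = √(2.71×10⁻¹¹) = 5.21×10⁻⁶ V = 5.21 µV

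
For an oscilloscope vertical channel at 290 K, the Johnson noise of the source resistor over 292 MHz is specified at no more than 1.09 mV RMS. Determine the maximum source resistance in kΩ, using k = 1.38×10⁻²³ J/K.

Johnson–Nyquist: V_n = √(4kTRB) ⇒ R = V_n² / (4kTB)
4kTB = 4 × 1.38×10⁻²³ × 290 × 2.92×10⁸ = 4.67×10⁻¹²
R = (1.09×10⁻³)² / 4.67×10⁻¹² = 2.54×10⁵ Ω = 254 kΩ

254 kΩ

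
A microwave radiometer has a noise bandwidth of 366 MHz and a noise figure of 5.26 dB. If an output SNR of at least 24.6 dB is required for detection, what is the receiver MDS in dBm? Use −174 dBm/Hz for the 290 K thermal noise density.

−58.5 dBm

Sensitivity = −174 + 10 log₁₀(B) + NF + SNR_min
= −174 + 85.63 + 5.26 + 24.6
= −58.51 dBm → −58.5 dBm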